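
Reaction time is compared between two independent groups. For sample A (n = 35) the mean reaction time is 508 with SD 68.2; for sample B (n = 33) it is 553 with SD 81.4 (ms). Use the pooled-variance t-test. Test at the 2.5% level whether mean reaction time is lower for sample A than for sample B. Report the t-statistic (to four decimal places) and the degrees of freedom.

t = -2.4764, df = 66

Let group 1 = sample A, group 2 = sample B. H0: μ_1 = μ_2; H1: μ_1 < μ_2 (two-sample pooled-variance t-test, left-tailed).
s_p² = [(35−1)·68.2² + (33−1)·81.4²]/(35+33−2) = 5608.68
t = (508 − 553)/√[5608.68·(1/35 + 1/33)] = -2.4764
df = n₁ + n₂ − 2 = 66
p-value = P(T ≤ -2.4764) ≈ 0.0079
Since p ≈ 0.0079 < α = 0.025, reject H0; the evidence is statistically significant.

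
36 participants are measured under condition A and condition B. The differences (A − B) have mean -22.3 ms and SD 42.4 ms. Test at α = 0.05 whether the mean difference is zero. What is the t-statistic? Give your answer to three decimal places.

H0: μ_d = 0; H1: μ_d ≠ 0 (paired t-test on the differences, two-sided).
t = d̄/(s_d/√n) = -22.3/(42.4/√36) = -3.156
df = n − 1 = 35
Two-sided p-value ≈ 0.003
Since p ≈ 0.003 < α = 0.05, reject H0; the evidence is statistically significant.

-3.156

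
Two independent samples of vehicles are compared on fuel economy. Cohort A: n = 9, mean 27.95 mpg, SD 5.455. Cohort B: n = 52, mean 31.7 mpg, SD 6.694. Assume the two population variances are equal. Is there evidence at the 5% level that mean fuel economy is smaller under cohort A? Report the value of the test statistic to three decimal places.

-1.588

Let group 1 = cohort A, group 2 = cohort B. H0: μ_1 = μ_2; H1: μ_1 < μ_2 (two-sample pooled-variance t-test, left-tailed).
s_p² = [(9−1)·5.455² + (52−1)·6.694²]/(9+52−2) = 42.7686
t = (27.95 − 31.7)/√[42.7686·(1/9 + 1/52)] = -1.588
df = n₁ + n₂ − 2 = 59
p-value = P(T ≤ -1.588) ≈ 0.059
Since p ≈ 0.059 > α = 0.05, fail to reject H0; the evidence is not statistically significant.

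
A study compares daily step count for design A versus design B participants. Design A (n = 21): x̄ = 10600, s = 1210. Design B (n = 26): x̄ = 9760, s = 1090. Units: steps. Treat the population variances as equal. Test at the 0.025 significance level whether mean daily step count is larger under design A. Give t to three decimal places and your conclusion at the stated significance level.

Let group 1 = design A, group 2 = design B. H0: μ_1 = μ_2; H1: μ_1 > μ_2 (two-sample pooled-variance t-test, right-tailed).
s_p² = [(21−1)·1210² + (26−1)·1090²]/(21+26−2) = 1310770
t = (10600 − 9760)/√[1310770·(1/21 + 1/26)] = 2.501
df = n₁ + n₂ − 2 = 45
p-value = P(T ≥ 2.501) ≈ 0.008
Since p ≈ 0.008 < α = 0.025, reject H0; the evidence is statistically significant.

t = 2.501; reject H0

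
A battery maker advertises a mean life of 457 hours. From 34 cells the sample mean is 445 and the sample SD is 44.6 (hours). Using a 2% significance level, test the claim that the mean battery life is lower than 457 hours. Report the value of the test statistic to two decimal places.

H0: μ = 457; H1: μ < 457 (one-sample t-test, left-tailed).
t = (x̄ − μ₀)/(s/√n) = (445 − 457)/(44.6/√34) = -1.57
df = n − 1 = 33
p-value = P(T ≤ -1.57) ≈ 0.063
Since p ≈ 0.063 > α = 0.02, fail to reject H0; the data do not provide sufficient evidence against H0.

-1.57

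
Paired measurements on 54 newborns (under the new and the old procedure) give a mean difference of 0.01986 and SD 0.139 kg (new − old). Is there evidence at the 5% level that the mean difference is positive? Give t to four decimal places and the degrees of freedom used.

H0: μ_d = 0; H1: μ_d > 0 (paired t-test on the differences, right-tailed).
t = d̄/(s_d/√n) = 0.01986/(0.139/√54) = 1.0499
df = n − 1 = 53
p-value = P(T ≥ 1.0499) ≈ 0.149
Since p ≈ 0.149 > α = 0.05, fail to reject H0; the data do not provide sufficient evidence against H0.

t = 1.0499, df = 53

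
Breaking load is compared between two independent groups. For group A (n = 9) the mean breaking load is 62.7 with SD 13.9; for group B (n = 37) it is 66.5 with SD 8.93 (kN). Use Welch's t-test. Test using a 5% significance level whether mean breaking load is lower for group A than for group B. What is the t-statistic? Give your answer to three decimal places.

Let group 1 = group A, group 2 = group B. H0: μ_1 = μ_2; H1: μ_1 < μ_2 (Welch's two-sample t-test, left-tailed).
t = (x̄_1 − x̄_2)/√(s_1²/n_1 + s_2²/n_2) = (62.7 − 66.5)/√(13.9²/9 + 8.93²/37) = -0.782
Welch–Satterthwaite df ≈ 9.67
p-value = P(T ≤ -0.782) ≈ 0.227
Since p ≈ 0.227 > α = 0.05, fail to reject H0; the data do not provide sufficient evidence against H0.

-0.782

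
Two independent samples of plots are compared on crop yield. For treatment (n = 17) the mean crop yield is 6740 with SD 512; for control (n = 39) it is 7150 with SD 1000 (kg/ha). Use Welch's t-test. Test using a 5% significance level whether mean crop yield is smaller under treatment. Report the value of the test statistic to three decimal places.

-2.023

Let group 1 = treatment, group 2 = control. H0: μ_1 = μ_2; H1: μ_1 < μ_2 (Welch's two-sample t-test, left-tailed).
t = (x̄_1 − x̄_2)/√(s_1²/n_1 + s_2²/n_2) = (6740 − 7150)/√(512²/17 + 1000²/39) = -2.023
Welch–Satterthwaite df ≈ 52.42
p-value = P(T ≤ -2.023) ≈ 0.0241
Since p ≈ 0.0241 < α = 0.05, reject H0; the evidence is statistically significant.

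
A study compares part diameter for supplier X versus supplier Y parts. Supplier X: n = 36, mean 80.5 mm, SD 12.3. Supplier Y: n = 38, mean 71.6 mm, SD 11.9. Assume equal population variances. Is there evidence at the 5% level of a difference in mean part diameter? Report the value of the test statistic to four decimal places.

3.1635

Let group 1 = supplier X, group 2 = supplier Y. H0: μ_1 = μ_2; H1: μ_1 ≠ μ_2 (two-sample pooled-variance t-test, two-sided).
s_p² = [(36−1)·12.3² + (38−1)·11.9²]/(36+38−2) = 146.316
t = (80.5 − 71.6)/√[146.316·(1/36 + 1/38)] = 3.1635
df = n₁ + n₂ − 2 = 72
Two-sided p-value ≈ 0.0023
Since p ≈ 0.0023 < α = 0.05, reject H0; the data support H1.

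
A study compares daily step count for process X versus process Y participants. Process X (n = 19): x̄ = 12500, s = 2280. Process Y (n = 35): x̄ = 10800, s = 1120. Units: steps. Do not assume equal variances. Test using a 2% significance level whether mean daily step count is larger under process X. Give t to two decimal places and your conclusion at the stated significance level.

Let group 1 = process X, group 2 = process Y. H0: μ_1 = μ_2; H1: μ_1 > μ_2 (Welch's two-sample t-test, right-tailed).
t = (x̄_1 − x̄_2)/√(s_1²/n_1 + s_2²/n_2) = (12500 − 10800)/√(2280²/19 + 1120²/35) = 3.06
Welch–Satterthwaite df ≈ 22.82
p-value = P(T ≥ 3.06) ≈ 0.0028
Since p ≈ 0.0028 < α = 0.02, reject H0; the evidence is statistically significant.

t = 3.06; reject H0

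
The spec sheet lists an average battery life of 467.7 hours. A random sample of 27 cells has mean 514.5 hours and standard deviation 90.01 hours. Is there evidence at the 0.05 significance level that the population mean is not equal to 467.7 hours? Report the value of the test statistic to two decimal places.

2.70

H0: μ = 467.7; H1: μ ≠ 467.7 (one-sample t-test, two-sided).
t = (x̄ − μ₀)/(s/√n) = (514.5 − 467.7)/(90.01/√27) = 2.70
df = n − 1 = 26
Two-sided p-value ≈ 0.012
Since p ≈ 0.012 < α = 0.05, reject H0; the data support H1.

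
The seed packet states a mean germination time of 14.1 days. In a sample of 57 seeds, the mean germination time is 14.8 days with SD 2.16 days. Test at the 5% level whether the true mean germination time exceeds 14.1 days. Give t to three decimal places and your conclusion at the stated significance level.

H0: μ = 14.1; H1: μ > 14.1 (one-sample t-test, right-tailed).
t = (x̄ − μ₀)/(s/√n) = (14.8 − 14.1)/(2.16/√57) = 2.447
df = n − 1 = 56
p-value = P(T ≥ 2.447) ≈ 0.0088
Since p ≈ 0.0088 < α = 0.05, reject H0; the data support H1.

t = 2.447; reject H0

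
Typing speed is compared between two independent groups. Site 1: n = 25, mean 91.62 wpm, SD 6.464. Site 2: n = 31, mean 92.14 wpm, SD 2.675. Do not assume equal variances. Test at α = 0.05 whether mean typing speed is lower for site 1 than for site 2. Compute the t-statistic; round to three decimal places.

-0.377

Let group 1 = site 1, group 2 = site 2. H0: μ_1 = μ_2; H1: μ_1 < μ_2 (Welch's two-sample t-test, left-tailed).
t = (x̄_1 − x̄_2)/√(s_1²/n_1 + s_2²/n_2) = (91.62 − 92.14)/√(6.464²/25 + 2.675²/31) = -0.377
Welch–Satterthwaite df ≈ 30.62
p-value = P(T ≤ -0.377) ≈ 0.354
Since p ≈ 0.354 > α = 0.05, fail to reject H0; the data do not provide sufficient evidence against H0.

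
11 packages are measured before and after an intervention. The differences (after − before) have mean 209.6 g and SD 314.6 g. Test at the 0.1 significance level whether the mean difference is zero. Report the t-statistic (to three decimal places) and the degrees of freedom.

t = 2.210, df = 10

H0: μ_d = 0; H1: μ_d ≠ 0 (paired t-test on the differences, two-sided).
t = d̄/(s_d/√n) = 209.6/(314.6/√11) = 2.210
df = n − 1 = 10
Two-sided p-value ≈ 0.0516
Since p ≈ 0.0516 < α = 0.1, reject H0; the data support H1.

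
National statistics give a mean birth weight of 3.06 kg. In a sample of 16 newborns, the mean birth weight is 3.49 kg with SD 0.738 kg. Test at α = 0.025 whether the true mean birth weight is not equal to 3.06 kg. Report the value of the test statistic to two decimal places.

2.33

H0: μ = 3.06; H1: μ ≠ 3.06 (one-sample t-test, two-sided).
t = (x̄ − μ₀)/(s/√n) = (3.49 − 3.06)/(0.738/√16) = 2.33
df = n − 1 = 15
Two-sided p-value ≈ 0.0341
Since p ≈ 0.0341 > α = 0.025, fail to reject H0; the evidence is not statistically significant.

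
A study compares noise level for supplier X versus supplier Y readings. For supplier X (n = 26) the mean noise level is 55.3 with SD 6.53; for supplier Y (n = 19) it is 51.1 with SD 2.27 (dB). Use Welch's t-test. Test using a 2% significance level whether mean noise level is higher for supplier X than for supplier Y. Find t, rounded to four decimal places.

3.0380

Let group 1 = supplier X, group 2 = supplier Y. H0: μ_1 = μ_2; H1: μ_1 > μ_2 (Welch's two-sample t-test, right-tailed).
t = (x̄_1 − x̄_2)/√(s_1²/n_1 + s_2²/n_2) = (55.3 − 51.1)/√(6.53²/26 + 2.27²/19) = 3.0380
Welch–Satterthwaite df ≈ 32.71
p-value = P(T ≥ 3.0380) ≈ 0.002
Since p ≈ 0.002 < α = 0.02, reject H0; the data support H1.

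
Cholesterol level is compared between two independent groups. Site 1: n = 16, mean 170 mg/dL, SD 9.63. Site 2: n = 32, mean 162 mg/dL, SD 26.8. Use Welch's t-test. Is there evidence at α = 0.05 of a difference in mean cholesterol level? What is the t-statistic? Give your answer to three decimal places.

1.505

Let group 1 = site 1, group 2 = site 2. H0: μ_1 = μ_2; H1: μ_1 ≠ μ_2 (Welch's two-sample t-test, two-sided).
t = (x̄_1 − x̄_2)/√(s_1²/n_1 + s_2²/n_2) = (170 − 162)/√(9.63²/16 + 26.8²/32) = 1.505
Welch–Satterthwaite df ≈ 43.13
Two-sided p-value ≈ 0.140
Since p ≈ 0.140 > α = 0.05, fail to reject H0; the evidence is not statistically significant.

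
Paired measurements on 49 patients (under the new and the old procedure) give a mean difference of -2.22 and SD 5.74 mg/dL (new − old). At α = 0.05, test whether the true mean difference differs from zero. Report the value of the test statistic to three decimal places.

-2.707

H0: μ_d = 0; H1: μ_d ≠ 0 (paired t-test on the differences, two-sided).
t = d̄/(s_d/√n) = -2.22/(5.74/√49) = -2.707
df = n − 1 = 48
Two-sided p-value ≈ 0.0094
Since p ≈ 0.0094 < α = 0.05, reject H0; the data support H1.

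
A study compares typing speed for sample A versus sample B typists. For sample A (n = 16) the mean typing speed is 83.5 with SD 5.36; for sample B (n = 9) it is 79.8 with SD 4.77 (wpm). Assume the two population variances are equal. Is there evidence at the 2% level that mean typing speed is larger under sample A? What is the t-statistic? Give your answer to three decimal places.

Let group 1 = sample A, group 2 = sample B. H0: μ_1 = μ_2; H1: μ_1 > μ_2 (two-sample pooled-variance t-test, right-tailed).
s_p² = [(16−1)·5.36² + (9−1)·4.77²]/(16+9−2) = 26.6507
t = (83.5 − 79.8)/√[26.6507·(1/16 + 1/9)] = 1.720
df = n₁ + n₂ − 2 = 23
p-value = P(T ≥ 1.720) ≈ 0.0494
Since p ≈ 0.0494 > α = 0.02, fail to reject H0; the data do not provide sufficient evidence against H0.

1.720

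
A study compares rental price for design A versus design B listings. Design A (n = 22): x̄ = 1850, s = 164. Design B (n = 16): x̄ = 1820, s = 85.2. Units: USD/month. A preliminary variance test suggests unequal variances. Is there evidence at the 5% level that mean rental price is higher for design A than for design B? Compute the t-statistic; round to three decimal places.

0.733

Let group 1 = design A, group 2 = design B. H0: μ_1 = μ_2; H1: μ_1 > μ_2 (Welch's two-sample t-test, right-tailed).
t = (x̄_1 − x̄_2)/√(s_1²/n_1 + s_2²/n_2) = (1850 − 1820)/√(164²/22 + 85.2²/16) = 0.733
Welch–Satterthwaite df ≈ 33.10
p-value = P(T ≥ 0.733) ≈ 0.2344
Since p ≈ 0.2344 > α = 0.05, fail to reject H0; the data do not provide sufficient evidence against H0.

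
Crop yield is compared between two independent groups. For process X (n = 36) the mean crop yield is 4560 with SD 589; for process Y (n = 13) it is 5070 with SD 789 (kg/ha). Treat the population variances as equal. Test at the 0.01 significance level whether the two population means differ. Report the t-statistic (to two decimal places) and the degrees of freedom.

t = -2.44, df = 47

Let group 1 = process X, group 2 = process Y. H0: μ_1 = μ_2; H1: μ_1 ≠ μ_2 (two-sample pooled-variance t-test, two-sided).
s_p² = [(36−1)·589² + (13−1)·789²]/(36+13−2) = 417287
t = (4560 − 5070)/√[417287·(1/36 + 1/13)] = -2.44
df = n₁ + n₂ − 2 = 47
Two-sided p-value ≈ 0.019
Since p ≈ 0.019 > α = 0.01, fail to reject H0; the evidence is not statistically significant.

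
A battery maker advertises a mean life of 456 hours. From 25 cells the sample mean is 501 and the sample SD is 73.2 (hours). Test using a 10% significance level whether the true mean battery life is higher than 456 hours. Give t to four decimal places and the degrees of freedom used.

t = 3.0738, df = 24

H0: μ = 456; H1: μ > 456 (one-sample t-test, right-tailed).
t = (x̄ − μ₀)/(s/√n) = (501 − 456)/(73.2/√25) = 3.0738
df = n − 1 = 24
p-value = P(T ≥ 3.0738) ≈ 0.003
Since p ≈ 0.003 < α = 0.1, reject H0; the evidence is statistically significant.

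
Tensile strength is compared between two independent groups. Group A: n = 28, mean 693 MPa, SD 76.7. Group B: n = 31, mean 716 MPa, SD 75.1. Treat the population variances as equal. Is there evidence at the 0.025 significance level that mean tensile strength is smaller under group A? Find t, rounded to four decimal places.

Let group 1 = group A, group 2 = group B. H0: μ_1 = μ_2; H1: μ_1 < μ_2 (two-sample pooled-variance t-test, left-tailed).
s_p² = [(28−1)·76.7² + (31−1)·75.1²]/(28+31−2) = 5755.06
t = (693 − 716)/√[5755.06·(1/28 + 1/31)] = -1.1629
df = n₁ + n₂ − 2 = 57
p-value = P(T ≤ -1.1629) ≈ 0.125
Since p ≈ 0.125 > α = 0.025, fail to reject H0; the evidence is not statistically significant.

-1.1629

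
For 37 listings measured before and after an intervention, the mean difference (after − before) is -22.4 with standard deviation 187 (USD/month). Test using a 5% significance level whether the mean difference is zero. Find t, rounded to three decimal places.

-0.729

H0: μ_d = 0; H1: μ_d ≠ 0 (paired t-test on the differences, two-sided).
t = d̄/(s_d/√n) = -22.4/(187/√37) = -0.729
df = n − 1 = 36
Two-sided p-value ≈ 0.471
Since p ≈ 0.471 > α = 0.05, fail to reject H0; the evidence is not statistically significant.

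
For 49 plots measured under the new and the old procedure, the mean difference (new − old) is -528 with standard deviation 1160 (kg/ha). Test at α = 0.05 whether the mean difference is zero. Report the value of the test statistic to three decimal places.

H0: μ_d = 0; H1: μ_d ≠ 0 (paired t-test on the differences, two-sided).
t = d̄/(s_d/√n) = -528/(1160/√49) = -3.186
df = n − 1 = 48
Two-sided p-value ≈ 0.0025
Since p ≈ 0.0025 < α = 0.05, reject H0; the data support H1.

-3.186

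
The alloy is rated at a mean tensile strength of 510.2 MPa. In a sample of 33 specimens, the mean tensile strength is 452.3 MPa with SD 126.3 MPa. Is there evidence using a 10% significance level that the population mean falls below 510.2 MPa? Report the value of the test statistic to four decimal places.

H0: μ = 510.2; H1: μ < 510.2 (one-sample t-test, left-tailed).
t = (x̄ − μ₀)/(s/√n) = (452.3 − 510.2)/(126.3/√33) = -2.6335
df = n − 1 = 32
p-value = P(T ≤ -2.6335) ≈ 0.006
Since p ≈ 0.006 < α = 0.1, reject H0; the evidence is statistically significant.

-2.6335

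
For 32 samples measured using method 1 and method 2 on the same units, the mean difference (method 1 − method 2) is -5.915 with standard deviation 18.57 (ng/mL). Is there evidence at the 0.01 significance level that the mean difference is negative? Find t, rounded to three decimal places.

H0: μ_d = 0; H1: μ_d < 0 (paired t-test on the differences, left-tailed).
t = d̄/(s_d/√n) = -5.915/(18.57/√32) = -1.802
df = n − 1 = 31
p-value = P(T ≤ -1.802) ≈ 0.0407
Since p ≈ 0.0407 > α = 0.01, fail to reject H0; the evidence is not statistically significant.

-1.802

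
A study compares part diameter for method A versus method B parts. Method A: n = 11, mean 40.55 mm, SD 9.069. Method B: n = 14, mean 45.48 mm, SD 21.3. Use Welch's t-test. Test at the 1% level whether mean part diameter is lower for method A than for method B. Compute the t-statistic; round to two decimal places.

Let group 1 = method A, group 2 = method B. H0: μ_1 = μ_2; H1: μ_1 < μ_2 (Welch's two-sample t-test, left-tailed).
t = (x̄_1 − x̄_2)/√(s_1²/n_1 + s_2²/n_2) = (40.55 − 45.48)/√(9.069²/11 + 21.3²/14) = -0.78
Welch–Satterthwaite df ≈ 18.42
p-value = P(T ≤ -0.78) ≈ 0.222
Since p ≈ 0.222 > α = 0.01, fail to reject H0; the data do not provide sufficient evidence against H0.

-0.78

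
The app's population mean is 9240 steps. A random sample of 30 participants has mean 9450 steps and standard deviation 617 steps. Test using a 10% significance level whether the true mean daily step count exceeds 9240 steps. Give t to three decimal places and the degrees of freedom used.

H0: μ = 9240; H1: μ > 9240 (one-sample t-test, right-tailed).
t = (x̄ − μ₀)/(s/√n) = (9450 − 9240)/(617/√30) = 1.864
df = n − 1 = 29
p-value = P(T ≥ 1.864) ≈ 0.0362
Since p ≈ 0.0362 < α = 0.1, reject H0; the data support H1.

t = 1.864, df = 29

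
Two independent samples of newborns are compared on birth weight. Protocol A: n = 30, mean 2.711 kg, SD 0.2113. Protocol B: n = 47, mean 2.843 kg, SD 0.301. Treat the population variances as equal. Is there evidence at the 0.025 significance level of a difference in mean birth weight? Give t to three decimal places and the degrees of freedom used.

t = -2.093, df = 75

Let group 1 = protocol A, group 2 = protocol B. H0: μ_1 = μ_2; H1: μ_1 ≠ μ_2 (two-sample pooled-variance t-test, two-sided).
s_p² = [(30−1)·0.2113² + (47−1)·0.301²]/(30+47−2) = 0.0728324
t = (2.711 − 2.843)/√[0.0728324·(1/30 + 1/47)] = -2.093
df = n₁ + n₂ − 2 = 75
Two-sided p-value ≈ 0.040
Since p ≈ 0.040 > α = 0.025, fail to reject H0; the evidence is not statistically significant.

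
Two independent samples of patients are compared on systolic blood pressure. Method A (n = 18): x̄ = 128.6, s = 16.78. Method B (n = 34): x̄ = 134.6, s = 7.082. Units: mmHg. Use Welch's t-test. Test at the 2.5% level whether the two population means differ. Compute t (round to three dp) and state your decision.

t = -1.450; fail to reject H0

Let group 1 = method A, group 2 = method B. H0: μ_1 = μ_2; H1: μ_1 ≠ μ_2 (Welch's two-sample t-test, two-sided).
t = (x̄_1 − x̄_2)/√(s_1²/n_1 + s_2²/n_2) = (128.6 − 134.6)/√(16.78²/18 + 7.082²/34) = -1.450
Welch–Satterthwaite df ≈ 20.26
Two-sided p-value ≈ 0.1623
Since p ≈ 0.1623 > α = 0.025, fail to reject H0; the evidence is not statistically significant.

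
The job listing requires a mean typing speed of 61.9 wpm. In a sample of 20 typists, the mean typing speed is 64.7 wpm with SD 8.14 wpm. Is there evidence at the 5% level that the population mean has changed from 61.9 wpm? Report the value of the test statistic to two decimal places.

H0: μ = 61.9; H1: μ ≠ 61.9 (one-sample t-test, two-sided).
t = (x̄ − μ₀)/(s/√n) = (64.7 − 61.9)/(8.14/√20) = 1.54
df = n − 1 = 19
Two-sided p-value ≈ 0.1405
Since p ≈ 0.1405 > α = 0.05, fail to reject H0; the evidence is not statistically significant.

1.54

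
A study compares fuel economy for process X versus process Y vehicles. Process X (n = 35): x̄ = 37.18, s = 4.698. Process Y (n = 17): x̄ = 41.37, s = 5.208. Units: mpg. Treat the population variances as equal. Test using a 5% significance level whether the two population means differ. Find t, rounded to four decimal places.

-2.9121

Let group 1 = process X, group 2 = process Y. H0: μ_1 = μ_2; H1: μ_1 ≠ μ_2 (two-sample pooled-variance t-test, two-sided).
s_p² = [(35−1)·4.698² + (17−1)·5.208²]/(35+17−2) = 23.6879
t = (37.18 − 41.37)/√[23.6879·(1/35 + 1/17)] = -2.9121
df = n₁ + n₂ − 2 = 50
Two-sided p-value ≈ 0.0054
Since p ≈ 0.0054 < α = 0.05, reject H0; the data support H1.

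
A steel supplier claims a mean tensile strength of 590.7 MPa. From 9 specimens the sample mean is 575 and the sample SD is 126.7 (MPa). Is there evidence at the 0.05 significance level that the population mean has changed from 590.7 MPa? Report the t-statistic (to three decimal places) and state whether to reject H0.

H0: μ = 590.7; H1: μ ≠ 590.7 (one-sample t-test, two-sided).
t = (x̄ − μ₀)/(s/√n) = (575 − 590.7)/(126.7/√9) = -0.372
df = n − 1 = 8
Two-sided p-value ≈ 0.7197
Since p ≈ 0.7197 > α = 0.05, fail to reject H0; the data do not provide sufficient evidence against H0.

t = -0.372; fail to reject H0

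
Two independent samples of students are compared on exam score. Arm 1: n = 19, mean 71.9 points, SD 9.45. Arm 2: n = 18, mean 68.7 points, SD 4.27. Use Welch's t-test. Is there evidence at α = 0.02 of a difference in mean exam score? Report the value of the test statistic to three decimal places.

Let group 1 = arm 1, group 2 = arm 2. H0: μ_1 = μ_2; H1: μ_1 ≠ μ_2 (Welch's two-sample t-test, two-sided).
t = (x̄_1 − x̄_2)/√(s_1²/n_1 + s_2²/n_2) = (71.9 − 68.7)/√(9.45²/19 + 4.27²/18) = 1.339
Welch–Satterthwaite df ≈ 25.35
Two-sided p-value ≈ 0.1925
Since p ≈ 0.1925 > α = 0.02, fail to reject H0; the evidence is not statistically significant.

1.339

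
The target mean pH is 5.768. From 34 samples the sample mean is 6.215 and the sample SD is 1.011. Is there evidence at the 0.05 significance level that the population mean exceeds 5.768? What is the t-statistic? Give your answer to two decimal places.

2.58

H0: μ = 5.768; H1: μ > 5.768 (one-sample t-test, right-tailed).
t = (x̄ − μ₀)/(s/√n) = (6.215 − 5.768)/(1.011/√34) = 2.58
df = n − 1 = 33
p-value = P(T ≥ 2.58) ≈ 0.007
Since p ≈ 0.007 < α = 0.05, reject H0; the evidence is statistically significant.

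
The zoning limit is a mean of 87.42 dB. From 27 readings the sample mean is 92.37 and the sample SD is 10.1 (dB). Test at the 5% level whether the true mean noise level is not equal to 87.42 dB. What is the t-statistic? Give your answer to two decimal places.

H0: μ = 87.42; H1: μ ≠ 87.42 (one-sample t-test, two-sided).
t = (x̄ − μ₀)/(s/√n) = (92.37 − 87.42)/(10.1/√27) = 2.55
df = n − 1 = 26
Two-sided p-value ≈ 0.0171
Since p ≈ 0.0171 < α = 0.05, reject H0; the data support H1.

2.55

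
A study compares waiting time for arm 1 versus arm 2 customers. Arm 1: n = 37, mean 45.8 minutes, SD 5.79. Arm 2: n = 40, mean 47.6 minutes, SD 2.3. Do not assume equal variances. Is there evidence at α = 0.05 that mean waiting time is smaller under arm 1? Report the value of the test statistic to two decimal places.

Let group 1 = arm 1, group 2 = arm 2. H0: μ_1 = μ_2; H1: μ_1 < μ_2 (Welch's two-sample t-test, left-tailed).
t = (x̄_1 − x̄_2)/√(s_1²/n_1 + s_2²/n_2) = (45.8 − 47.6)/√(5.79²/37 + 2.3²/40) = -1.77
Welch–Satterthwaite df ≈ 46.36
p-value = P(T ≤ -1.77) ≈ 0.042
Since p ≈ 0.042 < α = 0.05, reject H0; the data support H1.

-1.77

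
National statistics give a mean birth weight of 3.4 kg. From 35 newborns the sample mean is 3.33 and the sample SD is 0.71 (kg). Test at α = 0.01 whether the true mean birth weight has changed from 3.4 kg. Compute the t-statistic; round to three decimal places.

H0: μ = 3.4; H1: μ ≠ 3.4 (one-sample t-test, two-sided).
t = (x̄ − μ₀)/(s/√n) = (3.33 − 3.4)/(0.71/√35) = -0.583
df = n − 1 = 34
Two-sided p-value ≈ 0.564
Since p ≈ 0.564 > α = 0.01, fail to reject H0; the evidence is not statistically significant.

-0.583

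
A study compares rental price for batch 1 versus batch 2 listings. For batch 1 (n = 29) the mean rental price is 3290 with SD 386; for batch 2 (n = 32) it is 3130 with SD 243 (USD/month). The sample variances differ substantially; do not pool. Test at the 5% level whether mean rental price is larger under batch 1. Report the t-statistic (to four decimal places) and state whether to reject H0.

t = 1.9147; reject H0

Let group 1 = batch 1, group 2 = batch 2. H0: μ_1 = μ_2; H1: μ_1 > μ_2 (Welch's two-sample t-test, right-tailed).
t = (x̄_1 − x̄_2)/√(s_1²/n_1 + s_2²/n_2) = (3290 − 3130)/√(386²/29 + 243²/32) = 1.9147
Welch–Satterthwaite df ≈ 46.33
p-value = P(T ≥ 1.9147) ≈ 0.0309
Since p ≈ 0.0309 < α = 0.05, reject H0; the evidence is statistically significant.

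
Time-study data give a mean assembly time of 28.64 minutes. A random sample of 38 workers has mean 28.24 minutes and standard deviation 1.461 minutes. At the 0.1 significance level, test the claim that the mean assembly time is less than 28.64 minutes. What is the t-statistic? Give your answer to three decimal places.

H0: μ = 28.64; H1: μ < 28.64 (one-sample t-test, left-tailed).
t = (x̄ − μ₀)/(s/√n) = (28.24 − 28.64)/(1.461/√38) = -1.688
df = n − 1 = 37
p-value = P(T ≤ -1.688) ≈ 0.050
Since p ≈ 0.050 < α = 0.1, reject H0; the evidence is statistically significant.

-1.688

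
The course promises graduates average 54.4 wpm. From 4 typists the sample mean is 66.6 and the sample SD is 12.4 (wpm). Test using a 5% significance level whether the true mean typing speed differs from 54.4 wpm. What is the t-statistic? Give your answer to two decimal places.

1.97

H0: μ = 54.4; H1: μ ≠ 54.4 (one-sample t-test, two-sided).
t = (x̄ − μ₀)/(s/√n) = (66.6 − 54.4)/(12.4/√4) = 1.97
df = n − 1 = 3
Two-sided p-value ≈ 0.144
Since p ≈ 0.144 > α = 0.05, fail to reject H0; the data do not provide sufficient evidence against H0.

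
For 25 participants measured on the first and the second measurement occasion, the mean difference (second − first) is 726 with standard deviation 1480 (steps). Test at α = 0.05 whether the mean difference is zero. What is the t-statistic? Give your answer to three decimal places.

H0: μ_d = 0; H1: μ_d ≠ 0 (paired t-test on the differences, two-sided).
t = d̄/(s_d/√n) = 726/(1480/√25) = 2.453
df = n − 1 = 24
Two-sided p-value ≈ 0.0218
Since p ≈ 0.0218 < α = 0.05, reject H0; the data support H1.

2.453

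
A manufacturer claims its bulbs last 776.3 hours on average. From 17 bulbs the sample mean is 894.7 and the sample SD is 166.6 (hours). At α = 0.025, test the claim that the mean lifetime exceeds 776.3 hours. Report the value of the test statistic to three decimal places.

H0: μ = 776.3; H1: μ > 776.3 (one-sample t-test, right-tailed).
t = (x̄ − μ₀)/(s/√n) = (894.7 − 776.3)/(166.6/√17) = 2.930
df = n − 1 = 16
p-value = P(T ≥ 2.930) ≈ 0.005
Since p ≈ 0.005 < α = 0.025, reject H0; the data support H1.

2.930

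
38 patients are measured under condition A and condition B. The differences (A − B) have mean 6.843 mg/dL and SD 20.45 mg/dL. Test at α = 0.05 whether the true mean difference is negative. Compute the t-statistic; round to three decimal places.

2.063

H0: μ_d = 0; H1: μ_d < 0 (paired t-test on the differences, left-tailed).
t = d̄/(s_d/√n) = 6.843/(20.45/√38) = 2.063
df = n − 1 = 37
p-value = P(T ≤ 2.063) ≈ 0.977
Since p ≈ 0.977 > α = 0.05, fail to reject H0; the evidence is not statistically significant.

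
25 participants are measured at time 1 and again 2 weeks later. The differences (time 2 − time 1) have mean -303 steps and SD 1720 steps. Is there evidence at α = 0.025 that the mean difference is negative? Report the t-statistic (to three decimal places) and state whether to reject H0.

H0: μ_d = 0; H1: μ_d < 0 (paired t-test on the differences, left-tailed).
t = d̄/(s_d/√n) = -303/(1720/√25) = -0.881
df = n − 1 = 24
p-value = P(T ≤ -0.881) ≈ 0.1936
Since p ≈ 0.1936 > α = 0.025, fail to reject H0; the evidence is not statistically significant.

t = -0.881; fail to reject H0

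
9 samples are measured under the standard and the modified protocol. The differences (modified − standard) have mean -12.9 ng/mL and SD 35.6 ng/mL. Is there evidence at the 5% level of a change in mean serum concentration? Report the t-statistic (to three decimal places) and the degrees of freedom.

H0: μ_d = 0; H1: μ_d ≠ 0 (paired t-test on the differences, two-sided).
t = d̄/(s_d/√n) = -12.9/(35.6/√9) = -1.087
df = n − 1 = 8
Two-sided p-value ≈ 0.3087
Since p ≈ 0.3087 > α = 0.05, fail to reject H0; the evidence is not statistically significant.

t = -1.087, df = 8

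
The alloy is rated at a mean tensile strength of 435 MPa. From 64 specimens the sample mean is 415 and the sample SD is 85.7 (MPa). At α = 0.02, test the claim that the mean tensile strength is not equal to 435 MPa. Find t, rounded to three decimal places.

H0: μ = 435; H1: μ ≠ 435 (one-sample t-test, two-sided).
t = (x̄ − μ₀)/(s/√n) = (415 − 435)/(85.7/√64) = -1.867
df = n − 1 = 63
Two-sided p-value ≈ 0.0666
Since p ≈ 0.0666 > α = 0.02, fail to reject H0; the data do not provide sufficient evidence against H0.

-1.867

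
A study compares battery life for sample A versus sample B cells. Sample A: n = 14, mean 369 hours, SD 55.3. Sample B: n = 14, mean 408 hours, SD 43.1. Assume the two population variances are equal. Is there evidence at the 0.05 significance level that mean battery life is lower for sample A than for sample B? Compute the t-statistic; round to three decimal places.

Let group 1 = sample A, group 2 = sample B. H0: μ_1 = μ_2; H1: μ_1 < μ_2 (two-sample pooled-variance t-test, left-tailed).
s_p² = [(14−1)·55.3² + (14−1)·43.1²]/(14+14−2) = 2457.85
t = (369 − 408)/√[2457.85·(1/14 + 1/14)] = -2.081
df = n₁ + n₂ − 2 = 26
p-value = P(T ≤ -2.081) ≈ 0.024
Since p ≈ 0.024 < α = 0.05, reject H0; the data support H1.

-2.081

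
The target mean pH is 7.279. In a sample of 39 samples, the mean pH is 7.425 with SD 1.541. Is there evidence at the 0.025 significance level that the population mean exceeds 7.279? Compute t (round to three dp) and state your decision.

H0: μ = 7.279; H1: μ > 7.279 (one-sample t-test, right-tailed).
t = (x̄ − μ₀)/(s/√n) = (7.425 − 7.279)/(1.541/√39) = 0.592
df = n − 1 = 38
p-value = P(T ≥ 0.592) ≈ 0.2788
Since p ≈ 0.2788 > α = 0.025, fail to reject H0; the evidence is not statistically significant.

t = 0.592; fail to reject H0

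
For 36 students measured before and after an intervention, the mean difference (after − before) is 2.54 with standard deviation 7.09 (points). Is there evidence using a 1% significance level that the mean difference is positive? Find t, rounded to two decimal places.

H0: μ_d = 0; H1: μ_d > 0 (paired t-test on the differences, right-tailed).
t = d̄/(s_d/√n) = 2.54/(7.09/√36) = 2.15
df = n − 1 = 35
p-value = P(T ≥ 2.15) ≈ 0.019
Since p ≈ 0.019 > α = 0.01, fail to reject H0; the evidence is not statistically significant.

2.15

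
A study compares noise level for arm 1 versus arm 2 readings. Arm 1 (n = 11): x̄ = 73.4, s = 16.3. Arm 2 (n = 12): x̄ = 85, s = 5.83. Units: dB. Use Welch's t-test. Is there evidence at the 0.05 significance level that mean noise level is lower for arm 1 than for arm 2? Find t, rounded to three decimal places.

Let group 1 = arm 1, group 2 = arm 2. H0: μ_1 = μ_2; H1: μ_1 < μ_2 (Welch's two-sample t-test, left-tailed).
t = (x̄_1 − x̄_2)/√(s_1²/n_1 + s_2²/n_2) = (73.4 − 85)/√(16.3²/11 + 5.83²/12) = -2.233
Welch–Satterthwaite df ≈ 12.33
p-value = P(T ≤ -2.233) ≈ 0.022
Since p ≈ 0.022 < α = 0.05, reject H0; the evidence is statistically significant.

-2.233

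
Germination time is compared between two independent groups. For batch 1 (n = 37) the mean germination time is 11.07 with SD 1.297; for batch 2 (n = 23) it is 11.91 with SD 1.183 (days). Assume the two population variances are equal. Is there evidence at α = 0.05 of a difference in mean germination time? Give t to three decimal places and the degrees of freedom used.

t = -2.521, df = 58

Let group 1 = batch 1, group 2 = batch 2. H0: μ_1 = μ_2; H1: μ_1 ≠ μ_2 (two-sample pooled-variance t-test, two-sided).
s_p² = [(37−1)·1.297² + (23−1)·1.183²]/(37+23−2) = 1.57497
t = (11.07 − 11.91)/√[1.57497·(1/37 + 1/23)] = -2.521
df = n₁ + n₂ − 2 = 58
Two-sided p-value ≈ 0.014
Since p ≈ 0.014 < α = 0.05, reject H0; the data support H1.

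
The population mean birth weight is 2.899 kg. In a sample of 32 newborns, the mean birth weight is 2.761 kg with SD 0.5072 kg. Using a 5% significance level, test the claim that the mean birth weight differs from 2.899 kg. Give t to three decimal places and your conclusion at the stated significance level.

H0: μ = 2.899; H1: μ ≠ 2.899 (one-sample t-test, two-sided).
t = (x̄ − μ₀)/(s/√n) = (2.761 − 2.899)/(0.5072/√32) = -1.539
df = n − 1 = 31
Two-sided p-value ≈ 0.1339
Since p ≈ 0.1339 > α = 0.05, fail to reject H0; the data do not provide sufficient evidence against H0.

t = -1.539; fail to reject H0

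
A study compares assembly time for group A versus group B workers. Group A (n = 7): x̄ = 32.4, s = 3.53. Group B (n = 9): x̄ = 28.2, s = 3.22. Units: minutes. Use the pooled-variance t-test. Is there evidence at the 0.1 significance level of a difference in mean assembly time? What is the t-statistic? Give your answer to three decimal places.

Let group 1 = group A, group 2 = group B. H0: μ_1 = μ_2; H1: μ_1 ≠ μ_2 (two-sample pooled-variance t-test, two-sided).
s_p² = [(7−1)·3.53² + (9−1)·3.22²]/(7+9−2) = 11.2652
t = (32.4 − 28.2)/√[11.2652·(1/7 + 1/9)] = 2.483
df = n₁ + n₂ − 2 = 14
Two-sided p-value ≈ 0.0263
Since p ≈ 0.0263 < α = 0.1, reject H0; the evidence is statistically significant.

2.483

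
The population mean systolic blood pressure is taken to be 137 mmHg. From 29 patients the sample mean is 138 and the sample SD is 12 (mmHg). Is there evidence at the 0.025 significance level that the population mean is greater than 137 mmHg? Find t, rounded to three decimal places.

H0: μ = 137; H1: μ > 137 (one-sample t-test, right-tailed).
t = (x̄ − μ₀)/(s/√n) = (138 − 137)/(12/√29) = 0.449
df = n − 1 = 28
p-value = P(T ≥ 0.449) ≈ 0.329
Since p ≈ 0.329 > α = 0.025, fail to reject H0; the data do not provide sufficient evidence against H0.

0.449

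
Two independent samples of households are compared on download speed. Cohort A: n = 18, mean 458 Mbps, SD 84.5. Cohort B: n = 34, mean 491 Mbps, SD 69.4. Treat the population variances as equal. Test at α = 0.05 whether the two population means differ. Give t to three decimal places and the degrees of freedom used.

t = -1.512, df = 50

Let group 1 = cohort A, group 2 = cohort B. H0: μ_1 = μ_2; H1: μ_1 ≠ μ_2 (two-sample pooled-variance t-test, two-sided).
s_p² = [(18−1)·84.5² + (34−1)·69.4²]/(18+34−2) = 5606.48
t = (458 − 491)/√[5606.48·(1/18 + 1/34)] = -1.512
df = n₁ + n₂ − 2 = 50
Two-sided p-value ≈ 0.137
Since p ≈ 0.137 > α = 0.05, fail to reject H0; the evidence is not statistically significant.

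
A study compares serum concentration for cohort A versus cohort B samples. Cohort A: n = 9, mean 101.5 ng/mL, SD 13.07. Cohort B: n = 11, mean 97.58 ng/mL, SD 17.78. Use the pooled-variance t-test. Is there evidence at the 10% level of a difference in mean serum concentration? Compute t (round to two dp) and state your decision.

t = 0.55; fail to reject H0

Let group 1 = cohort A, group 2 = cohort B. H0: μ_1 = μ_2; H1: μ_1 ≠ μ_2 (two-sample pooled-variance t-test, two-sided).
s_p² = [(9−1)·13.07² + (11−1)·17.78²]/(9+11−2) = 251.549
t = (101.5 − 97.58)/√[251.549·(1/9 + 1/11)] = 0.55
df = n₁ + n₂ − 2 = 18
Two-sided p-value ≈ 0.589
Since p ≈ 0.589 > α = 0.1, fail to reject H0; the data do not provide sufficient evidence against H0.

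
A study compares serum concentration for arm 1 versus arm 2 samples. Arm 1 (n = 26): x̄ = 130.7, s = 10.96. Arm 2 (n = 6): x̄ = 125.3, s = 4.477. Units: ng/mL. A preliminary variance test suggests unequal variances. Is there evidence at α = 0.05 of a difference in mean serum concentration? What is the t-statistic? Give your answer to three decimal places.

1.914

Let group 1 = arm 1, group 2 = arm 2. H0: μ_1 = μ_2; H1: μ_1 ≠ μ_2 (Welch's two-sample t-test, two-sided).
t = (x̄_1 − x̄_2)/√(s_1²/n_1 + s_2²/n_2) = (130.7 − 125.3)/√(10.96²/26 + 4.477²/6) = 1.914
Welch–Satterthwaite df ≈ 20.54
Two-sided p-value ≈ 0.070
Since p ≈ 0.070 > α = 0.05, fail to reject H0; the data do not provide sufficient evidence against H0.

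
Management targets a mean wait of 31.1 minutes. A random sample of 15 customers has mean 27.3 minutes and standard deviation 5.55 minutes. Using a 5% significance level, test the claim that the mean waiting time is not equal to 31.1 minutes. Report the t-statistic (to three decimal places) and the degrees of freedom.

t = -2.652, df = 14

H0: μ = 31.1; H1: μ ≠ 31.1 (one-sample t-test, two-sided).
t = (x̄ − μ₀)/(s/√n) = (27.3 − 31.1)/(5.55/√15) = -2.652
df = n − 1 = 14
Two-sided p-value ≈ 0.019
Since p ≈ 0.019 < α = 0.05, reject H0; the data support H1.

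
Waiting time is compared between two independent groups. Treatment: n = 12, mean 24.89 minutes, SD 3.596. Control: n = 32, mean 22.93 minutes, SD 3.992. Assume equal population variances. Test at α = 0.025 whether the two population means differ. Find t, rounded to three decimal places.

1.488

Let group 1 = treatment, group 2 = control. H0: μ_1 = μ_2; H1: μ_1 ≠ μ_2 (two-sample pooled-variance t-test, two-sided).
s_p² = [(12−1)·3.596² + (32−1)·3.992²]/(12+32−2) = 15.1491
t = (24.89 − 22.93)/√[15.1491·(1/12 + 1/32)] = 1.488
df = n₁ + n₂ − 2 = 42
Two-sided p-value ≈ 0.144
Since p ≈ 0.144 > α = 0.025, fail to reject H0; the evidence is not statistically significant.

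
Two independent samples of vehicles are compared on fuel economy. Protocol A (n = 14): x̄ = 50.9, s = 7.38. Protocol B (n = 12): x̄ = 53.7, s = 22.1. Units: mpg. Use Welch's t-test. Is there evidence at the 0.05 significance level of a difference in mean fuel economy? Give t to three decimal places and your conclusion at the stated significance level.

Let group 1 = protocol A, group 2 = protocol B. H0: μ_1 = μ_2; H1: μ_1 ≠ μ_2 (Welch's two-sample t-test, two-sided).
t = (x̄_1 − x̄_2)/√(s_1²/n_1 + s_2²/n_2) = (50.9 − 53.7)/√(7.38²/14 + 22.1²/12) = -0.419
Welch–Satterthwaite df ≈ 13.10
Two-sided p-value ≈ 0.682
Since p ≈ 0.682 > α = 0.05, fail to reject H0; the data do not provide sufficient evidence against H0.

t = -0.419; fail to reject H0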